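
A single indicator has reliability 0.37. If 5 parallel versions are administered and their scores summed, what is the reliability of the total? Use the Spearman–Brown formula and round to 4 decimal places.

ρ_k = kρ / (1 + (k−1)ρ) = 5·0.37 / (1 + 4·0.37) = 1.850 / 2.480 = 0.7460.

0.7460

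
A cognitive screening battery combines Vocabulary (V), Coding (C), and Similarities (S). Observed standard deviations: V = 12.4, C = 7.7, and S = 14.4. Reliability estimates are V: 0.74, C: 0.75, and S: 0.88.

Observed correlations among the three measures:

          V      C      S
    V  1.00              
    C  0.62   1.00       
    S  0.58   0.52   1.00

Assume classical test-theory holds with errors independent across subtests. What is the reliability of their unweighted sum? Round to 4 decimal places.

Var(V+C+S) = 12.4² + 7.7² + 14.4² + 2·[12.4·7.7·0.62 + 12.4·14.4·0.58 + 7.7·14.4·0.52] = 420.41 + 440.84 = 861.25.
Because errors are independent across components, Cov(Tᵢ,Tⱼ) = Cov(Xᵢ,Xⱼ); the off-diagonal part of the true-score variance is the same as above.
True-score variance = [12.4²·0.74 + 7.7²·0.75 + 14.4²·0.88] + 440.84 = 340.727 + 440.84 = 781.567.
Reliability = 781.567 / 861.25 = 0.9075.

0.9075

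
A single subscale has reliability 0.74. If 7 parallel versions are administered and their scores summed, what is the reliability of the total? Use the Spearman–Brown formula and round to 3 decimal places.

0.952

ρ_k = kρ / (1 + (k−1)ρ) = 7·0.74 / (1 + 6·0.74) = 5.180 / 5.440 = 0.952.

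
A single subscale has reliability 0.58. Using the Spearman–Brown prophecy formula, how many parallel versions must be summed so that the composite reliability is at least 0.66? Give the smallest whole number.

2

k ≥ ρ*(1−ρ₁)/(ρ₁(1−ρ*)) = 0.66·0.42 / (0.58·0.34) = 1.406.
Smallest integer k = 2.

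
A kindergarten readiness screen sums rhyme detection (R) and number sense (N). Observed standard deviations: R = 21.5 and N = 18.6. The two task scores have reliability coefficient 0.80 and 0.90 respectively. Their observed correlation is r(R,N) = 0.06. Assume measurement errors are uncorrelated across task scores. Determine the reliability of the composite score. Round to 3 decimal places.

Var(R+N) = 21.5² + 18.6² + 2·[21.5·18.6·0.06] = 808.21 + 47.988 = 856.198.
Because errors are independent across components, Cov(Tᵢ,Tⱼ) = Cov(Xᵢ,Xⱼ); the off-diagonal part of the true-score variance is the same as above.
True-score variance = [21.5²·0.80 + 18.6²·0.90] + 47.988 = 681.164 + 47.988 = 729.152.
Reliability = 729.152 / 856.198 = 0.852.

0.852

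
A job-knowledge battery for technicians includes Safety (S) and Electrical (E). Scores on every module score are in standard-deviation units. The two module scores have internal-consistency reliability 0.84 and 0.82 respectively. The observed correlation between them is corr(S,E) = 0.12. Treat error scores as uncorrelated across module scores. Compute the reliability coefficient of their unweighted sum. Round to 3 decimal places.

0.848

Var(S+E) = 2 + 2·[0.12] = 2 + 0.24 = 2.24.
Under uncorrelated errors the observed covariances equal the true-score covariances, so only the own-variance terms attenuate.
True-score variance = [0.84 + 0.82] + 0.24 = 1.66 + 0.24 = 1.9.
Reliability = 1.9 / 2.24 = 0.848.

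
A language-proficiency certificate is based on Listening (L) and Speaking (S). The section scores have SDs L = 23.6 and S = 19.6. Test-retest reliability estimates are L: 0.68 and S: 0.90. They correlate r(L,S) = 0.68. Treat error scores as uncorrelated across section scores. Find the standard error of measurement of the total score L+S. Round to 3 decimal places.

14.719

Var(total) = 941.12 + 629.082 = 1570.2.
True-score variance = 724.477 + 629.082 = 1353.56, so reliability = 0.8620.
Error variance = 1570.2 − 1353.56 = 216.643; SEM = √216.643 = 14.719.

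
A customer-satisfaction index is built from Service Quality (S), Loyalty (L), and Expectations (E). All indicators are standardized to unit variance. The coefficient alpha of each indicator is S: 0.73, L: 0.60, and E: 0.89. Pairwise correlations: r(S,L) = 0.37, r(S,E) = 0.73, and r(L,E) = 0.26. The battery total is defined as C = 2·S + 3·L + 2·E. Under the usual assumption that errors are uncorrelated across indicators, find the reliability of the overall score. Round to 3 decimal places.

0.832

Var(C) = 2² + 3² + 2² + 2·[6·0.37 + 4·0.73 + 6·0.26] = 17 + 13.4 = 30.4.
Because errors are independent across components, Cov(Tᵢ,Tⱼ) = Cov(Xᵢ,Xⱼ); the off-diagonal part of the true-score variance is the same as above.
True-score variance = [2²·0.73 + 3²·0.60 + 2²·0.89] + 13.4 = 11.88 + 13.4 = 25.28.
Reliability = 25.28 / 30.4 = 0.832.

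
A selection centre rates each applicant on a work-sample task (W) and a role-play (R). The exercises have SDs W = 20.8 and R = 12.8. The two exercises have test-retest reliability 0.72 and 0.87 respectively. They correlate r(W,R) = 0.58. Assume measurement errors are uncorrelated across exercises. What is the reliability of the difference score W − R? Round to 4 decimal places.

Var(W−R) = 20.8² + 12.8² − 2·20.8·12.8·0.58 = 596.48 − 308.838 = 287.642.
Under uncorrelated errors the observed covariances equal the true-score covariances, so only the own-variance terms attenuate.
True-score variance = [20.8²·0.72 + 12.8²·0.87] − 308.838 = 454.042 − 308.838 = 145.203.
Reliability = 145.203 / 287.642 = 0.5048.

0.5048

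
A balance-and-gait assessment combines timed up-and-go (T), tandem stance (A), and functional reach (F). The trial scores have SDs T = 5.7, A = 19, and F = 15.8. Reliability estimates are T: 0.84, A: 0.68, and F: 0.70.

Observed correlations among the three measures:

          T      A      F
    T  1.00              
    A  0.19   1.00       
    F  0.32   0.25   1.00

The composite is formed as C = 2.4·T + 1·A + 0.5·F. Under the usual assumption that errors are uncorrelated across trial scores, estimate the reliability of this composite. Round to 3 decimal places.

0.808

Var(C) = 2.4²·5.7² + 19² + 0.5²·15.8² + 2·[2.4·5.7·19·0.19 + 1.2·5.7·15.8·0.32 + 0.5·19·15.8·0.25] = 610.552 + 242.986 = 853.538.
With uncorrelated errors the cross-covariances are all true-score covariance, so they carry over unchanged; only the diagonal terms shrink to ρᵢσᵢ².
True-score variance = [2.4²·5.7²·0.84 + 19²·0.68 + 0.5²·15.8²·0.70] + 242.986 = 446.367 + 242.986 = 689.352.
Reliability = 689.352 / 853.538 = 0.808.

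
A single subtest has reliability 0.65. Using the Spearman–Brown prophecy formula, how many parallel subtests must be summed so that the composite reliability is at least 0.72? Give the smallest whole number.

k ≥ ρ*(1−ρ₁)/(ρ₁(1−ρ*)) = 0.72·0.35 / (0.65·0.28) = 1.385.
Smallest integer k = 2.

2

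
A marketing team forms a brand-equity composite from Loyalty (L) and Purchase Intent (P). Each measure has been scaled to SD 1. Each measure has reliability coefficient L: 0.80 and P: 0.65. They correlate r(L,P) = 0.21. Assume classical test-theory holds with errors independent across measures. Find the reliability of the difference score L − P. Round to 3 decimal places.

Var(L−P) = 1 + 1 − 2·0.21 = 2 − 0.42 = 1.58.
Under uncorrelated errors the observed covariances equal the true-score covariances, so only the own-variance terms attenuate.
True-score variance = [0.80 + 0.65] − 0.42 = 1.45 − 0.42 = 1.03.
Reliability = 1.03 / 1.58 = 0.652.

0.652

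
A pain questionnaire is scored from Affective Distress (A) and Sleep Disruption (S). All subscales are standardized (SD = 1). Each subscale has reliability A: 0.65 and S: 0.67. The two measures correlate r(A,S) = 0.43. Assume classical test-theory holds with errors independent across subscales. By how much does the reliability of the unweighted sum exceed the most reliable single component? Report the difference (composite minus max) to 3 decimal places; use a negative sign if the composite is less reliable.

0.092

Var(sum) = 2 + 0.86 = 2.86; true-score variance = 1.32 + 0.86 = 2.18; composite reliability = 0.7622.
Max component reliability = 0.6700.
Difference = 0.7622 − 0.6700 = 0.092.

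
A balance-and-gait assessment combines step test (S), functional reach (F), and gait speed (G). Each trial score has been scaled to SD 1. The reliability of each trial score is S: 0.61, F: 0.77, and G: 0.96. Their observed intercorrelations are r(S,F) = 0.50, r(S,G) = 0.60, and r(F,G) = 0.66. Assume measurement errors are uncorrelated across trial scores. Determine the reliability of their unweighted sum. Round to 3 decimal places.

0.899

Var(S+F+G) = 3 + 2·[0.50 + 0.60 + 0.66] = 3 + 3.52 = 6.52.
With uncorrelated errors the cross-covariances are all true-score covariance, so they carry over unchanged; only the diagonal terms shrink to ρᵢσᵢ².
True-score variance = [0.61 + 0.77 + 0.96] + 3.52 = 2.34 + 3.52 = 5.86.
Reliability = 5.86 / 6.52 = 0.899.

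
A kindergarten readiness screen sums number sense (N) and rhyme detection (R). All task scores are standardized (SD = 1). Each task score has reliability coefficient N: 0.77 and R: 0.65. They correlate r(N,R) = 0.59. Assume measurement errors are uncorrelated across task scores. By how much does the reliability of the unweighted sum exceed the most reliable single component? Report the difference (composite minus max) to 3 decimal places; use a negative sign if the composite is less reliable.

Var(sum) = 2 + 1.18 = 3.18; true-score variance = 1.42 + 1.18 = 2.6; composite reliability = 0.8176.
Max component reliability = 0.7700.
Difference = 0.8176 − 0.7700 = 0.048.

0.048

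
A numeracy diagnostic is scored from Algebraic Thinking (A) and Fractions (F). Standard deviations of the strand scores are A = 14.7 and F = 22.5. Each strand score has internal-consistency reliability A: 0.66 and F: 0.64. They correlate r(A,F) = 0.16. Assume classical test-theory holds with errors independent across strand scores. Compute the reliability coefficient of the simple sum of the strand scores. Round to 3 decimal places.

0.691

Var(A+F) = 14.7² + 22.5² + 2·[14.7·22.5·0.16] = 722.34 + 105.84 = 828.18.
With uncorrelated errors the cross-covariances are all true-score covariance, so they carry over unchanged; only the diagonal terms shrink to ρᵢσᵢ².
True-score variance = [14.7²·0.66 + 22.5²·0.64] + 105.84 = 466.619 + 105.84 = 572.459.
Reliability = 572.459 / 828.18 = 0.691.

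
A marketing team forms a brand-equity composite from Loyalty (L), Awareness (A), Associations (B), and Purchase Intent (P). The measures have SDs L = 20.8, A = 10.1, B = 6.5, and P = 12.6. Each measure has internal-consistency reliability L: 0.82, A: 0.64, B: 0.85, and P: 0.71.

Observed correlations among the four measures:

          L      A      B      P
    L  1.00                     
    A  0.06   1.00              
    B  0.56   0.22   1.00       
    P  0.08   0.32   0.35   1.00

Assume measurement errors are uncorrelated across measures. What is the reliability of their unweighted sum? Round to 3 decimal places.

Var(L+A+B+P) = 20.8² + 10.1² + 6.5² + 12.6² + 2·[20.8·10.1·0.06 + 20.8·6.5·0.56 + 20.8·12.6·0.08 + 10.1·6.5·0.22 + 10.1·12.6·0.32 + 6.5·12.6·0.35] = 735.66 + 386.229 = 1121.89.
With uncorrelated errors the cross-covariances are all true-score covariance, so they carry over unchanged; only the diagonal terms shrink to ρᵢσᵢ².
True-score variance = [20.8²·0.82 + 10.1²·0.64 + 6.5²·0.85 + 12.6²·0.71] + 386.229 = 568.683 + 386.229 = 954.912.
Reliability = 954.912 / 1121.89 = 0.851.

0.851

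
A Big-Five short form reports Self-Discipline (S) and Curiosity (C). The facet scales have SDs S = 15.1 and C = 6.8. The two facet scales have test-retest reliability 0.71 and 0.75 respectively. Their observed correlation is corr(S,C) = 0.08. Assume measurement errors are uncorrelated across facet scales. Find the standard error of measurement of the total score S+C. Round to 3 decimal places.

8.814

Var(total) = 274.25 + 16.4288 = 290.679.
True-score variance = 196.567 + 16.4288 = 212.996, so reliability = 0.7328.
Error variance = 290.679 − 212.996 = 77.6829; SEM = √77.6829 = 8.814.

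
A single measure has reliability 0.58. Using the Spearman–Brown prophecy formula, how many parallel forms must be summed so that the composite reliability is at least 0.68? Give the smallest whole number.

2

k ≥ ρ*(1−ρ₁)/(ρ₁(1−ρ*)) = 0.68·0.42 / (0.58·0.32) = 1.539.
Smallest integer k = 2.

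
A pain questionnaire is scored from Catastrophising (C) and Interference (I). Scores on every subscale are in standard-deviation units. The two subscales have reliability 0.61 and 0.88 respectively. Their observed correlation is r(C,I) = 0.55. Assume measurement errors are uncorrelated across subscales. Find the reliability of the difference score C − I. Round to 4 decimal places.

Var(C−I) = 1 + 1 − 2·0.55 = 2 − 1.1 = 0.9.
With uncorrelated errors the cross-covariances are all true-score covariance, so they carry over unchanged; only the diagonal terms shrink to ρᵢσᵢ².
True-score variance = [0.61 + 0.88] − 1.1 = 1.49 − 1.1 = 0.39.
Reliability = 0.39 / 0.9 = 0.4333.

0.4333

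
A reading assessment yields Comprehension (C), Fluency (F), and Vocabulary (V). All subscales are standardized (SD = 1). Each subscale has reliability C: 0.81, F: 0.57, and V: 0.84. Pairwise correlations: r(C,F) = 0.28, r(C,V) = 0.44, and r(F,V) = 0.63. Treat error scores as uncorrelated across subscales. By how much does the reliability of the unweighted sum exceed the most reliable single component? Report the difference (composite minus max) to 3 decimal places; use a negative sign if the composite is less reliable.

0.023

Var(sum) = 3 + 2.7 = 5.7; true-score variance = 2.22 + 2.7 = 4.92; composite reliability = 0.8632.
Max component reliability = 0.8400.
Difference = 0.8632 − 0.8400 = 0.023.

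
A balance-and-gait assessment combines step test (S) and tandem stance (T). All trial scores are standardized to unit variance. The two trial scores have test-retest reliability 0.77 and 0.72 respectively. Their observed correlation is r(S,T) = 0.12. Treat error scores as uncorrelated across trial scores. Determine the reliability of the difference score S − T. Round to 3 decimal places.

0.710

Var(S−T) = 1 + 1 − 2·0.12 = 2 − 0.24 = 1.76.
Because errors are independent across components, Cov(Tᵢ,Tⱼ) = Cov(Xᵢ,Xⱼ); the off-diagonal part of the true-score variance is the same as above.
True-score variance = [0.77 + 0.72] − 0.24 = 1.49 − 0.24 = 1.25.
Reliability = 1.25 / 1.76 = 0.710.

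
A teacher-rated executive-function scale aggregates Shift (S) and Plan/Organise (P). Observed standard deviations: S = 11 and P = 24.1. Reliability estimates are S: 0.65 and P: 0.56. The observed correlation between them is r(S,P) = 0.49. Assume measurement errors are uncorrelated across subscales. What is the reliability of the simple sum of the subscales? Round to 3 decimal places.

Var(S+P) = 11² + 24.1² + 2·[11·24.1·0.49] = 701.81 + 259.798 = 961.608.
Because errors are independent across components, Cov(Tᵢ,Tⱼ) = Cov(Xᵢ,Xⱼ); the off-diagonal part of the true-score variance is the same as above.
True-score variance = [11²·0.65 + 24.1²·0.56] + 259.798 = 403.904 + 259.798 = 663.702.
Reliability = 663.702 / 961.608 = 0.690.

0.690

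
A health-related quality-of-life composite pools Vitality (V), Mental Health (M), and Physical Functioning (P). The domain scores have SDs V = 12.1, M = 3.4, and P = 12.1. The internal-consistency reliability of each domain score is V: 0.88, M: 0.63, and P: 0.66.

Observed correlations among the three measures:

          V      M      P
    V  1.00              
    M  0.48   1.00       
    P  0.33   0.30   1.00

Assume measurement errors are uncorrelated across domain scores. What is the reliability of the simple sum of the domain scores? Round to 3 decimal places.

0.846

Var(V+M+P) = 12.1² + 3.4² + 12.1² + 2·[12.1·3.4·0.48 + 12.1·12.1·0.33 + 3.4·12.1·0.30] = 304.38 + 160.809 = 465.189.
Under uncorrelated errors the observed covariances equal the true-score covariances, so only the own-variance terms attenuate.
True-score variance = [12.1²·0.88 + 3.4²·0.63 + 12.1²·0.66] + 160.809 = 232.754 + 160.809 = 393.563.
Reliability = 393.563 / 465.189 = 0.846.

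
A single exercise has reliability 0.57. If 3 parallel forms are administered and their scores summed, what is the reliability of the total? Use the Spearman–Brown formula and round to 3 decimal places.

ρ_k = kρ / (1 + (k−1)ρ) = 3·0.57 / (1 + 2·0.57) = 1.710 / 2.140 = 0.799.

0.799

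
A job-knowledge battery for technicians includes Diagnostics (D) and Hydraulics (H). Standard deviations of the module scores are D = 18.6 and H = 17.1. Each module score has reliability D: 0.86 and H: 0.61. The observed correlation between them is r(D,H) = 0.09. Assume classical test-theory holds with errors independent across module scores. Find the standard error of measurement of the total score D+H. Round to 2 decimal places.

12.75

Var(total) = 638.37 + 57.2508 = 695.621.
True-score variance = 475.896 + 57.2508 = 533.147, so reliability = 0.7664.
Error variance = 695.621 − 533.147 = 162.474; SEM = √162.474 = 12.75.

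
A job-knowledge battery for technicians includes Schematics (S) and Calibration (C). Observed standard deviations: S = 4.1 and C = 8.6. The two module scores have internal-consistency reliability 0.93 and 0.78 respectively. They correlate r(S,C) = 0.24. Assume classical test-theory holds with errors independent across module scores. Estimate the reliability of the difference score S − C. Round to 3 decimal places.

0.764

Var(S−C) = 4.1² + 8.6² − 2·4.1·8.6·0.24 = 90.77 − 16.9248 = 73.8452.
Under uncorrelated errors the observed covariances equal the true-score covariances, so only the own-variance terms attenuate.
True-score variance = [4.1²·0.93 + 8.6²·0.78] − 16.9248 = 73.3221 − 16.9248 = 56.3973.
Reliability = 56.3973 / 73.8452 = 0.764.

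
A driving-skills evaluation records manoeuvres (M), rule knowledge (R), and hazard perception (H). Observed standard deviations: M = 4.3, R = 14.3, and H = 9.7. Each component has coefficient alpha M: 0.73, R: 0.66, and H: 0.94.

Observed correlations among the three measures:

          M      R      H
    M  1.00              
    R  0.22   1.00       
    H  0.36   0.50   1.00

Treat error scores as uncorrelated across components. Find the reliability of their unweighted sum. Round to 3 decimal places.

Var(M+R+H) = 4.3² + 14.3² + 9.7² + 2·[4.3·14.3·0.22 + 4.3·9.7·0.36 + 14.3·9.7·0.50] = 317.07 + 195.797 = 512.867.
Because errors are independent across components, Cov(Tᵢ,Tⱼ) = Cov(Xᵢ,Xⱼ); the off-diagonal part of the true-score variance is the same as above.
True-score variance = [4.3²·0.73 + 14.3²·0.66 + 9.7²·0.94] + 195.797 = 236.906 + 195.797 = 432.702.
Reliability = 432.702 / 512.867 = 0.844.

0.844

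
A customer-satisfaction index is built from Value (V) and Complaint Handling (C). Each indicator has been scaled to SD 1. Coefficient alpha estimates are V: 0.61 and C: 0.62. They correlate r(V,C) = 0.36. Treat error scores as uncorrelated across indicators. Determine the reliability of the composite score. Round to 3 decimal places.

0.717

Var(V+C) = 2 + 2·[0.36] = 2 + 0.72 = 2.72.
Under uncorrelated errors the observed covariances equal the true-score covariances, so only the own-variance terms attenuate.
True-score variance = [0.61 + 0.62] + 0.72 = 1.23 + 0.72 = 1.95.
Reliability = 1.95 / 2.72 = 0.717.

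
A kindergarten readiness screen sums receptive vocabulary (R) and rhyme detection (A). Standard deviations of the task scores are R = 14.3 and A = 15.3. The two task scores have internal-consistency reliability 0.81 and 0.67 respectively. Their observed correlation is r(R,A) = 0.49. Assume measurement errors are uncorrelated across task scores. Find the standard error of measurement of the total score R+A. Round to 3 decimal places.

10.775

Var(total) = 438.58 + 214.414 = 652.994.
True-score variance = 322.477 + 214.414 = 536.891, so reliability = 0.8222.
Error variance = 652.994 − 536.891 = 116.103; SEM = √116.103 = 10.775.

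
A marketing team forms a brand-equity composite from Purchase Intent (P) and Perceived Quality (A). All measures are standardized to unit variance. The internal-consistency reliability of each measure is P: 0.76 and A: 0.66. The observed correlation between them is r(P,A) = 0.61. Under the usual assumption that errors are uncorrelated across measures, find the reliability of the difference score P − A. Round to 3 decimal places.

Var(P−A) = 1 + 1 − 2·0.61 = 2 − 1.22 = 0.78.
Because errors are independent across components, Cov(Tᵢ,Tⱼ) = Cov(Xᵢ,Xⱼ); the off-diagonal part of the true-score variance is the same as above.
True-score variance = [0.76 + 0.66] − 1.22 = 1.42 − 1.22 = 0.2.
Reliability = 0.2 / 0.78 = 0.256.

0.256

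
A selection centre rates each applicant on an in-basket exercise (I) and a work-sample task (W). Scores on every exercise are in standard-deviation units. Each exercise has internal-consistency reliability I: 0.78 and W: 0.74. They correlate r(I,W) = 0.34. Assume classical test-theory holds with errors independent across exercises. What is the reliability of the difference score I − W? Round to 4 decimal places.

0.6364

Var(I−W) = 1 + 1 − 2·0.34 = 2 − 0.68 = 1.32.
Under uncorrelated errors the observed covariances equal the true-score covariances, so only the own-variance terms attenuate.
True-score variance = [0.78 + 0.74] − 0.68 = 1.52 − 0.68 = 0.84.
Reliability = 0.84 / 1.32 = 0.6364.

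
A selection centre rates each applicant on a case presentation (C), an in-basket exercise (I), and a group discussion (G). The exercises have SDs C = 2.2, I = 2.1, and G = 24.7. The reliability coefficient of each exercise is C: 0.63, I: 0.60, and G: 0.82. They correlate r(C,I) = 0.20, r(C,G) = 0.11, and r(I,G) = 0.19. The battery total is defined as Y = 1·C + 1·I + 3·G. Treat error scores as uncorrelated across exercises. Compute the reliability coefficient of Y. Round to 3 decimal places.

0.823

Var(Y) = 2.2² + 2.1² + 3²·24.7² + 2·[2.2·2.1·0.20 + 3·2.2·24.7·0.11 + 3·2.1·24.7·0.19] = 5500.06 + 96.8442 = 5596.9.
Under uncorrelated errors the observed covariances equal the true-score covariances, so only the own-variance terms attenuate.
True-score variance = [2.2²·0.63 + 2.1²·0.60 + 3²·24.7²·0.82] + 96.8442 = 4508.16 + 96.8442 = 4605.
Reliability = 4605 / 5596.9 = 0.823.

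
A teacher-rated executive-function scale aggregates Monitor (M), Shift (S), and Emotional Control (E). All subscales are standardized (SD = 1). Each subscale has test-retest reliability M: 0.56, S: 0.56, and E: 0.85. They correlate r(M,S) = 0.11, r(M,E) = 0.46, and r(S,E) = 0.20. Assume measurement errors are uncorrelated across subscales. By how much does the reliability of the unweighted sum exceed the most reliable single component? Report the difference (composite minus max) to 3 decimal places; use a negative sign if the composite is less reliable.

Var(sum) = 3 + 1.54 = 4.54; true-score variance = 1.97 + 1.54 = 3.51; composite reliability = 0.7731.
Max component reliability = 0.8500.
Difference = 0.7731 − 0.8500 = -0.077.

-0.077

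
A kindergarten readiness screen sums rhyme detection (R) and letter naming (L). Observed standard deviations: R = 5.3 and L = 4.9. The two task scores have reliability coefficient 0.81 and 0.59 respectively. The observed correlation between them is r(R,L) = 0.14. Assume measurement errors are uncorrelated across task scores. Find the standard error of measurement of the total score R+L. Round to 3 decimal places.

3.896

Var(total) = 52.1 + 7.2716 = 59.3716.
True-score variance = 36.9188 + 7.2716 = 44.1904, so reliability = 0.7443.
Error variance = 59.3716 − 44.1904 = 15.1812; SEM = √15.1812 = 3.896.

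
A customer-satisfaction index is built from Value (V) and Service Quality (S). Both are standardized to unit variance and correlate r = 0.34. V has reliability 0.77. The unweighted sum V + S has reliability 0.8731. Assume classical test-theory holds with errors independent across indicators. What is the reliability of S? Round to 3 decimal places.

0.890

Var(V+S) = 2 + 2·0.34 = 2.680.
True-score variance = ρ_V + ρ_S + 2·0.34, so 0.8731 = (0.77 + ρ_S + 0.68) / 2.680.
ρ_S = 0.8731·2.680 − 0.77 − 0.68 = 0.890.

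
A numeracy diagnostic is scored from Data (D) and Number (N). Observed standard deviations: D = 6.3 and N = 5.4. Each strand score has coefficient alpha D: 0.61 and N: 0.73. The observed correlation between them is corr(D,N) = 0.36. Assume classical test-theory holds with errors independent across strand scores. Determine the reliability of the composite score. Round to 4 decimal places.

0.7498

Var(D+N) = 6.3² + 5.4² + 2·[6.3·5.4·0.36] = 68.85 + 24.4944 = 93.3444.
Under uncorrelated errors the observed covariances equal the true-score covariances, so only the own-variance terms attenuate.
True-score variance = [6.3²·0.61 + 5.4²·0.73] + 24.4944 = 45.4977 + 24.4944 = 69.9921.
Reliability = 69.9921 / 93.3444 = 0.7498.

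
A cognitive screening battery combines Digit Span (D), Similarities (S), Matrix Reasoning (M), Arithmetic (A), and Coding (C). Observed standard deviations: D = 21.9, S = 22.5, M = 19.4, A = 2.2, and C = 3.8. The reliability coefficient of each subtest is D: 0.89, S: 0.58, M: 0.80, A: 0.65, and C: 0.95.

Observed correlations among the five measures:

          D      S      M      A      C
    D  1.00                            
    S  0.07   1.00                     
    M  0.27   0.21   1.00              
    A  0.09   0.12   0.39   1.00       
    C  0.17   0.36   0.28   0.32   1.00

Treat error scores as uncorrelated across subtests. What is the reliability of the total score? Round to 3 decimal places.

0.833

Var(D+S+M+A+C) = 21.9² + 22.5² + 19.4² + 2.2² + 3.8² + 2·[21.9·22.5·0.07 + 21.9·19.4·0.27 + 21.9·2.2·0.09 + 21.9·3.8·0.17 + 22.5·19.4·0.21 + 22.5·2.2·0.12 + 22.5·3.8·0.36 + 19.4·2.2·0.39 + 19.4·3.8·0.28 + 2.2·3.8·0.32] = 1381.5 + 672.071 = 2053.57.
Under uncorrelated errors the observed covariances equal the true-score covariances, so only the own-variance terms attenuate.
True-score variance = [21.9²·0.89 + 22.5²·0.58 + 19.4²·0.80 + 2.2²·0.65 + 3.8²·0.95] + 672.071 = 1038.43 + 672.071 = 1710.5.
Reliability = 1710.5 / 2053.57 = 0.833.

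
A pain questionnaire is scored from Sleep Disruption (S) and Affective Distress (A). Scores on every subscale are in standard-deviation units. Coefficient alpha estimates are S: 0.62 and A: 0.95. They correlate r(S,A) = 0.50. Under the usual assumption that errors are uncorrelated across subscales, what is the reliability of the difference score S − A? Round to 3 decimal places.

0.570

Var(S−A) = 1 + 1 − 2·0.50 = 2 − 1 = 1.
With uncorrelated errors the cross-covariances are all true-score covariance, so they carry over unchanged; only the diagonal terms shrink to ρᵢσᵢ².
True-score variance = [0.62 + 0.95] − 1 = 1.57 − 1 = 0.57.
Reliability = 0.57 / 1 = 0.570.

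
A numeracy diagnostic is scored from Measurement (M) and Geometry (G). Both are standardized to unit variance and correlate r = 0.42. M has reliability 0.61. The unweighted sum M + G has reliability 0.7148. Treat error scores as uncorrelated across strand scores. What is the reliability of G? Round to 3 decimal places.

0.580

Var(M+G) = 2 + 2·0.42 = 2.840.
True-score variance = ρ_M + ρ_G + 2·0.42, so 0.7148 = (0.61 + ρ_G + 0.84) / 2.840.
ρ_G = 0.7148·2.840 − 0.61 − 0.84 = 0.580.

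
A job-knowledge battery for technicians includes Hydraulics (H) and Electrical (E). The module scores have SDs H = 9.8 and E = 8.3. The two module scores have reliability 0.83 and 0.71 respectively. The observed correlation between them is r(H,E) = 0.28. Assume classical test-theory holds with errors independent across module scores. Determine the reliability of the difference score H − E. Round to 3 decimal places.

0.696

Var(H−E) = 9.8² + 8.3² − 2·9.8·8.3·0.28 = 164.93 − 45.5504 = 119.38.
Under uncorrelated errors the observed covariances equal the true-score covariances, so only the own-variance terms attenuate.
True-score variance = [9.8²·0.83 + 8.3²·0.71] − 45.5504 = 128.625 − 45.5504 = 83.0747.
Reliability = 83.0747 / 119.38 = 0.696.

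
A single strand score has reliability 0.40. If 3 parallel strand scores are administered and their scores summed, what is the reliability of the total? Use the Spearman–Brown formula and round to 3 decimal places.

ρ_k = kρ / (1 + (k−1)ρ) = 3·0.40 / (1 + 2·0.40) = 1.200 / 1.800 = 0.667.

0.667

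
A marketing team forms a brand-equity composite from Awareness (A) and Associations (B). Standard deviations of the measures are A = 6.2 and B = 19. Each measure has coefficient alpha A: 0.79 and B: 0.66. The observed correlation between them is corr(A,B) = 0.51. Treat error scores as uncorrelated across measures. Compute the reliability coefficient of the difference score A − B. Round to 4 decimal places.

0.5316

Var(A−B) = 6.2² + 19² − 2·6.2·19·0.51 = 399.44 − 120.156 = 279.284.
Because errors are independent across components, Cov(Tᵢ,Tⱼ) = Cov(Xᵢ,Xⱼ); the off-diagonal part of the true-score variance is the same as above.
True-score variance = [6.2²·0.79 + 19²·0.66] − 120.156 = 268.628 − 120.156 = 148.472.
Reliability = 148.472 / 279.284 = 0.5316.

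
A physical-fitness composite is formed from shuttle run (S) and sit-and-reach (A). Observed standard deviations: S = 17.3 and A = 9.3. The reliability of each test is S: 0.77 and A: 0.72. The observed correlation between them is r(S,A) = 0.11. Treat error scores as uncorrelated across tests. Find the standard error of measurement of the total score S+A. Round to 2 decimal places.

9.65

Var(total) = 385.78 + 35.3958 = 421.176.
True-score variance = 292.726 + 35.3958 = 328.122, so reliability = 0.7791.
Error variance = 421.176 − 328.122 = 93.0539; SEM = √93.0539 = 9.65.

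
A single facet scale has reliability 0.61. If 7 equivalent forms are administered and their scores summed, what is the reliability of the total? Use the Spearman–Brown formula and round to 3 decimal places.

ρ_k = kρ / (1 + (k−1)ρ) = 7·0.61 / (1 + 6·0.61) = 4.270 / 4.660 = 0.916.

0.916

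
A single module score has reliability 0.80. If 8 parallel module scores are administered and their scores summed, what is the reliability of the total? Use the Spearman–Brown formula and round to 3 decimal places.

0.970

ρ_k = kρ / (1 + (k−1)ρ) = 8·0.80 / (1 + 7·0.80) = 6.400 / 6.600 = 0.970.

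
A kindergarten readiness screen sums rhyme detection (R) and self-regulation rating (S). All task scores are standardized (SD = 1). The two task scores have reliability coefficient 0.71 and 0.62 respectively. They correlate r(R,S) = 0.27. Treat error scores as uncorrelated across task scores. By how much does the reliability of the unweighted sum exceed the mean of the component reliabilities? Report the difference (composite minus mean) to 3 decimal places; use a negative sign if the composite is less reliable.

0.071

Var(sum) = 2 + 0.54 = 2.54; true-score variance = 1.33 + 0.54 = 1.87; composite reliability = 0.7362.
Mean component reliability = 0.6650.
Difference = 0.7362 − 0.6650 = 0.071.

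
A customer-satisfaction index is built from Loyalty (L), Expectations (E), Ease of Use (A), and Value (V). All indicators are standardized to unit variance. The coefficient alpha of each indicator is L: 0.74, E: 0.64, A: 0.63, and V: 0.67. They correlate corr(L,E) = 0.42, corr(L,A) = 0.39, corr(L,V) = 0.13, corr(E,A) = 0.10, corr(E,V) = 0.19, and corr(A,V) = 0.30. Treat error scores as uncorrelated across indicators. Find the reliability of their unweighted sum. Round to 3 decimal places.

0.813

Var(L+E+A+V) = 4 + 2·[0.42 + 0.39 + 0.13 + 0.10 + 0.19 + 0.30] = 4 + 3.06 = 7.06.
Because errors are independent across components, Cov(Tᵢ,Tⱼ) = Cov(Xᵢ,Xⱼ); the off-diagonal part of the true-score variance is the same as above.
True-score variance = [0.74 + 0.64 + 0.63 + 0.67] + 3.06 = 2.68 + 3.06 = 5.74.
Reliability = 5.74 / 7.06 = 0.813.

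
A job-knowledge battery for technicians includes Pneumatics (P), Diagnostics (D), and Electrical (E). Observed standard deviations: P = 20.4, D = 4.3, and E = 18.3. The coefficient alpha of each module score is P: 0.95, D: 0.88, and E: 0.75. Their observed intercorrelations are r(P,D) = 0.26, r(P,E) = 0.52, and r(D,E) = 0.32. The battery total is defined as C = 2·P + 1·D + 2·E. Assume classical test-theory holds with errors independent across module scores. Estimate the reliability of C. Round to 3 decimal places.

0.912

Var(C) = 2²·20.4² + 4.3² + 2²·18.3² + 2·[2·20.4·4.3·0.26 + 4·20.4·18.3·0.52 + 2·4.3·18.3·0.32] = 3022.69 + 1744.96 = 4767.65.
Because errors are independent across components, Cov(Tᵢ,Tⱼ) = Cov(Xᵢ,Xⱼ); the off-diagonal part of the true-score variance is the same as above.
True-score variance = [2²·20.4²·0.95 + 4.3²·0.88 + 2²·18.3²·0.75] + 1744.96 = 2602.35 + 1744.96 = 4347.31.
Reliability = 4347.31 / 4767.65 = 0.912.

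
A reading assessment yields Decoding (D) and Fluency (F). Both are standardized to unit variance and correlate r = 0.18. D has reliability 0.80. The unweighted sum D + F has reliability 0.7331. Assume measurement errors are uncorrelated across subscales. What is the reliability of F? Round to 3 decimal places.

0.570

Var(D+F) = 2 + 2·0.18 = 2.360.
True-score variance = ρ_D + ρ_F + 2·0.18, so 0.7331 = (0.80 + ρ_F + 0.36) / 2.360.
ρ_F = 0.7331·2.360 − 0.80 − 0.36 = 0.570.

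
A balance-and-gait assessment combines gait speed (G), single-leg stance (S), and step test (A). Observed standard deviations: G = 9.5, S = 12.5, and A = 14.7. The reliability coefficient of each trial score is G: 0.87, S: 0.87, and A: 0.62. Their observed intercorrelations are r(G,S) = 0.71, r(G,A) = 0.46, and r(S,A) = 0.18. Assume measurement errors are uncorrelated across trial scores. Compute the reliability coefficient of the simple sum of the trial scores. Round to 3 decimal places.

0.862

Var(G+S+A) = 9.5² + 12.5² + 14.7² + 2·[9.5·12.5·0.71 + 9.5·14.7·0.46 + 12.5·14.7·0.18] = 462.59 + 363.253 = 825.843.
Because errors are independent across components, Cov(Tᵢ,Tⱼ) = Cov(Xᵢ,Xⱼ); the off-diagonal part of the true-score variance is the same as above.
True-score variance = [9.5²·0.87 + 12.5²·0.87 + 14.7²·0.62] + 363.253 = 348.431 + 363.253 = 711.684.
Reliability = 711.684 / 825.843 = 0.862.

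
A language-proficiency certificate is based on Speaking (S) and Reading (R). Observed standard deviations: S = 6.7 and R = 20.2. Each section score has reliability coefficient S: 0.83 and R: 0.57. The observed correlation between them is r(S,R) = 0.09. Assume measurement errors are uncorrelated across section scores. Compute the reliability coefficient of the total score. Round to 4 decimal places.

0.6164

Var(S+R) = 6.7² + 20.2² + 2·[6.7·20.2·0.09] = 452.93 + 24.3612 = 477.291.
Under uncorrelated errors the observed covariances equal the true-score covariances, so only the own-variance terms attenuate.
True-score variance = [6.7²·0.83 + 20.2²·0.57] + 24.3612 = 269.841 + 24.3612 = 294.203.
Reliability = 294.203 / 477.291 = 0.6164.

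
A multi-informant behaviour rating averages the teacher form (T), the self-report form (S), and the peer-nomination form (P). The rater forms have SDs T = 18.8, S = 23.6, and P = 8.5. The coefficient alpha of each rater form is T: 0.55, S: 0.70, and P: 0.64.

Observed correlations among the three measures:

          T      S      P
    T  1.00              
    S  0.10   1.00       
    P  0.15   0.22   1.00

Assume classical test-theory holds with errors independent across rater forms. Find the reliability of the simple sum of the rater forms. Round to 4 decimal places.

0.7084

Var(T+S+P) = 18.8² + 23.6² + 8.5² + 2·[18.8·23.6·0.10 + 18.8·8.5·0.15 + 23.6·8.5·0.22] = 982.65 + 224.94 = 1207.59.
Under uncorrelated errors the observed covariances equal the true-score covariances, so only the own-variance terms attenuate.
True-score variance = [18.8²·0.55 + 23.6²·0.70 + 8.5²·0.64] + 224.94 = 630.504 + 224.94 = 855.444.
Reliability = 855.444 / 1207.59 = 0.7084.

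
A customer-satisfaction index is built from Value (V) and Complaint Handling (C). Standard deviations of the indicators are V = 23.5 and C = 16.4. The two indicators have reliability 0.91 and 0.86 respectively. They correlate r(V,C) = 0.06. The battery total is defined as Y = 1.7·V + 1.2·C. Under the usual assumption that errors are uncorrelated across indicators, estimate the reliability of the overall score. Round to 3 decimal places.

Var(Y) = 1.7²·23.5² + 1.2²·16.4² + 2·[2.04·23.5·16.4·0.06] = 1983.3 + 94.3459 = 2077.65.
Under uncorrelated errors the observed covariances equal the true-score covariances, so only the own-variance terms attenuate.
True-score variance = [1.7²·23.5²·0.91 + 1.2²·16.4²·0.86] + 94.3459 = 1785.44 + 94.3459 = 1879.79.
Reliability = 1879.79 / 2077.65 = 0.905.

0.905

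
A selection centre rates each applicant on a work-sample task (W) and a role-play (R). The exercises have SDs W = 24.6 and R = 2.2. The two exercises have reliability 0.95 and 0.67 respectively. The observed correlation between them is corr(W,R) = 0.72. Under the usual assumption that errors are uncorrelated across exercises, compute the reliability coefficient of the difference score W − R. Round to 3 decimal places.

0.940

Var(W−R) = 24.6² + 2.2² − 2·24.6·2.2·0.72 = 610 − 77.9328 = 532.067.
Under uncorrelated errors the observed covariances equal the true-score covariances, so only the own-variance terms attenuate.
True-score variance = [24.6²·0.95 + 2.2²·0.67] − 77.9328 = 578.145 − 77.9328 = 500.212.
Reliability = 500.212 / 532.067 = 0.940.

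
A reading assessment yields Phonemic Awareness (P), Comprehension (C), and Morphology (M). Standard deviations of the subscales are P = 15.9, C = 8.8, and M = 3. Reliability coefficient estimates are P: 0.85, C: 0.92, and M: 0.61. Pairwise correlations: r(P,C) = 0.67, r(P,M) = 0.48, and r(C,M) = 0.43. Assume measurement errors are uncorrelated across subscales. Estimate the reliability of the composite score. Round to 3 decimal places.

0.920

Var(P+C+M) = 15.9² + 8.8² + 3² + 2·[15.9·8.8·0.67 + 15.9·3·0.48 + 8.8·3·0.43] = 339.25 + 255.989 = 595.239.
Because errors are independent across components, Cov(Tᵢ,Tⱼ) = Cov(Xᵢ,Xⱼ); the off-diagonal part of the true-score variance is the same as above.
True-score variance = [15.9²·0.85 + 8.8²·0.92 + 3²·0.61] + 255.989 = 291.623 + 255.989 = 547.612.
Reliability = 547.612 / 595.239 = 0.920.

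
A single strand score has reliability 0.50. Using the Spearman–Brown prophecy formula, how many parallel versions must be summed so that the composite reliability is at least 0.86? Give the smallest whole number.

7

k ≥ ρ*(1−ρ₁)/(ρ₁(1−ρ*)) = 0.86·0.50 / (0.50·0.14) = 6.143.
Smallest integer k = 7.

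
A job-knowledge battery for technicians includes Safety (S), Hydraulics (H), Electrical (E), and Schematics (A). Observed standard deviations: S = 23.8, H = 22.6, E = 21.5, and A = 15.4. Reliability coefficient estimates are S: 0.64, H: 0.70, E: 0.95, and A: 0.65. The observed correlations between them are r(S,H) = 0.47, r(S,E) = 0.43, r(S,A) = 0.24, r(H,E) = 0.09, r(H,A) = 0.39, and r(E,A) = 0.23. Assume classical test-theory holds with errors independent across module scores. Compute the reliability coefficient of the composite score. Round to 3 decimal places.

0.864

Var(S+H+E+A) = 23.8² + 22.6² + 21.5² + 15.4² + 2·[23.8·22.6·0.47 + 23.8·21.5·0.43 + 23.8·15.4·0.24 + 22.6·21.5·0.09 + 22.6·15.4·0.39 + 21.5·15.4·0.23] = 1776.61 + 1632.84 = 3409.45.
Because errors are independent across components, Cov(Tᵢ,Tⱼ) = Cov(Xᵢ,Xⱼ); the off-diagonal part of the true-score variance is the same as above.
True-score variance = [23.8²·0.64 + 22.6²·0.70 + 21.5²·0.95 + 15.4²·0.65] + 1632.84 = 1313.35 + 1632.84 = 2946.18.
Reliability = 2946.18 / 3409.45 = 0.864.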